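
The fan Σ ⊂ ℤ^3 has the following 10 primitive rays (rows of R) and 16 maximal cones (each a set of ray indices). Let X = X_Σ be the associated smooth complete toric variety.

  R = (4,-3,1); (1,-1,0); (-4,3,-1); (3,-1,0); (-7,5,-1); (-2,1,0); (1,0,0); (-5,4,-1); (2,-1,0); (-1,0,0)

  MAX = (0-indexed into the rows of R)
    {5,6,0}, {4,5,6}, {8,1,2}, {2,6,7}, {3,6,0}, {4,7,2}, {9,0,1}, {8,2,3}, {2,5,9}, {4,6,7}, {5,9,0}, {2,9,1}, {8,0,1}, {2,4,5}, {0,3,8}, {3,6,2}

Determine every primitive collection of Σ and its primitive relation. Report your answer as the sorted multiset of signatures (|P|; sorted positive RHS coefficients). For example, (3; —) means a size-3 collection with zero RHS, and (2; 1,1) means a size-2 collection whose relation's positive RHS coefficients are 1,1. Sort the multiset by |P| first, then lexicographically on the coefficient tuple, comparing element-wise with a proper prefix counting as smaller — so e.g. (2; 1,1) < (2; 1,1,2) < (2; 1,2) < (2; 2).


23 collections generate NE(X_Σ); each relation:

  P = {0,2}:  v_{0} + v_{2} = 0 ; sig = (2; —)
  P = {5,8}:  v_{5} + v_{8} = 0 ; sig = (2; —)
  P = {6,9}:  v_{6} + v_{9} = 0 ; sig = (2; —)
  P = {1,5}:  v_{1} + v_{5} = v_{9} ; sig = (2; 1)
  P = {1,6}:  v_{1} + v_{6} = v_{8} ; sig = (2; 1)
  P = {1,7}:  v_{1} + v_{7} = v_{2} ; sig = (2; 1)
  P = {3,5}:  v_{3} + v_{5} = v_{6} ; sig = (2; 1)
  P = {3,9}:  v_{3} + v_{9} = v_{8} ; sig = (2; 1)
  P = {4,8}:  v_{4} + v_{8} = v_{7} ; sig = (2; 1)
  P = {5,7}:  v_{5} + v_{7} = v_{4} ; sig = (2; 1)
  P = {6,8}:  v_{6} + v_{8} = v_{3} ; sig = (2; 1)
  P = {8,9}:  v_{8} + v_{9} = v_{1} ; sig = (2; 1)
  P = {0,7}:  v_{0} + v_{7} = v_{5} + v_{6} ; sig = (2; 1,1)
  P = {1,4}:  v_{1} + v_{4} = v_{2} + v_{5} ; sig = (2; 1,1)
  P = {3,4}:  v_{3} + v_{4} = v_{6} + v_{7} ; sig = (2; 1,1)
  P = {7,8}:  v_{7} + v_{8} = v_{2} + v_{6} ; sig = (2; 1,1)
  P = {7,9}:  v_{7} + v_{9} = v_{2} + v_{5} ; sig = (2; 1,1)
  P = {0,4}:  v_{0} + v_{4} = 2·v_{5} + v_{6} ; sig = (2; 1,2)
  P = {3,7}:  v_{3} + v_{7} = v_{2} + 2·v_{6} ; sig = (2; 1,2)
  P = {4,9}:  v_{4} + v_{9} = v_{2} + 2·v_{5} ; sig = (2; 1,2)
  P = {1,3}:  v_{1} + v_{3} = 2·v_{8} ; sig = (2; 2)
  P = {2,5,6}:  v_{2} + v_{5} + v_{6} = v_{7} ; sig = (3; 1)
  P = {2,4,6}:  v_{2} + v_{4} + v_{6} = 2·v_{7} ; sig = (3; 2)

Hence PRS(X_Σ) =
    |P|=2: 21 collections, coeffs (), (), (), (1), (1), (1), (1), (1), (1), (1), (1), (1), (1,1), (1,1), (1,1), (1,1), (1,1), (1,2), (1,2), (1,2), (2)
    |P|=3: 2 collections, coeffs (1), (2)


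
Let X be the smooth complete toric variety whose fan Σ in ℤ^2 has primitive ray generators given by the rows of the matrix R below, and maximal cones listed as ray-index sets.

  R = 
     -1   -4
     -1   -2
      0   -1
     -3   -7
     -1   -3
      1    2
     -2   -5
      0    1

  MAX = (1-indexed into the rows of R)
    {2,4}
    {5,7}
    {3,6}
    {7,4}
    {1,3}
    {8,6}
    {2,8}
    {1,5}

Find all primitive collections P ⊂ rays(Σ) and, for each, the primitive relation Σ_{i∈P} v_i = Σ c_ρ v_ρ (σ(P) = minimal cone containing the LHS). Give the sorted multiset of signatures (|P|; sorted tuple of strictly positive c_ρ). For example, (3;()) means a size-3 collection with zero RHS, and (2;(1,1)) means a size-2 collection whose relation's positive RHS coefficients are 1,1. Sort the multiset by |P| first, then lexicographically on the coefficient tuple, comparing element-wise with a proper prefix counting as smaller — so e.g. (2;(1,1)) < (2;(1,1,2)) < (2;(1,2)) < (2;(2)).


Primitive collections (20):

  P={2,6}:  v_{2} + v_{6} = 0 ; sig = (2;())
  P={3,8}:  v_{3} + v_{8} = 0 ; sig = (2;())
  P={1,8}:  v_{1} + v_{8} = v_{5} ; sig = (2;(1))
  P={2,3}:  v_{2} + v_{3} = v_{5} ; sig = (2;(1))
  P={2,5}:  v_{2} + v_{5} = v_{7} ; sig = (2;(1))
  P={2,7}:  v_{2} + v_{7} = v_{4} ; sig = (2;(1))
  P={3,5}:  v_{3} + v_{5} = v_{1} ; sig = (2;(1))
  P={4,6}:  v_{4} + v_{6} = v_{7} ; sig = (2;(1))
  P={5,6}:  v_{5} + v_{6} = v_{3} ; sig = (2;(1))
  P={5,8}:  v_{5} + v_{8} = v_{2} ; sig = (2;(1))
  P={6,7}:  v_{6} + v_{7} = v_{5} ; sig = (2;(1))
  P={3,4}:  v_{3} + v_{4} = v_{5} + v_{7} ; sig = (2;(1,1))
  P={1,4}:  v_{1} + v_{4} = 2·v_{5} + v_{7} ; sig = (2;(1,2))
  P={1,2}:  v_{1} + v_{2} = 2·v_{5} ; sig = (2;(2))
  P={1,6}:  v_{1} + v_{6} = 2·v_{3} ; sig = (2;(2))
  P={3,7}:  v_{3} + v_{7} = 2·v_{5} ; sig = (2;(2))
  P={4,5}:  v_{4} + v_{5} = 2·v_{7} ; sig = (2;(2))
  P={7,8}:  v_{7} + v_{8} = 2·v_{2} ; sig = (2;(2))
  P={1,7}:  v_{1} + v_{7} = 3·v_{5} ; sig = (2;(3))
  P={4,8}:  v_{4} + v_{8} = 3·v_{2} ; sig = (2;(3))

Signatures (|P|; sorted positive RHS coefficients), sorted:
    (2;())
    (2;())
    (2;(1))
    (2;(1))
    (2;(1))
    (2;(1))
    (2;(1))
    (2;(1))
    (2;(1))
    (2;(1))
    (2;(1))
    (2;(1,1))
    (2;(1,2))
    (2;(2))
    (2;(2))
    (2;(2))
    (2;(2))
    (2;(2))
    (2;(3))
    (2;(3))


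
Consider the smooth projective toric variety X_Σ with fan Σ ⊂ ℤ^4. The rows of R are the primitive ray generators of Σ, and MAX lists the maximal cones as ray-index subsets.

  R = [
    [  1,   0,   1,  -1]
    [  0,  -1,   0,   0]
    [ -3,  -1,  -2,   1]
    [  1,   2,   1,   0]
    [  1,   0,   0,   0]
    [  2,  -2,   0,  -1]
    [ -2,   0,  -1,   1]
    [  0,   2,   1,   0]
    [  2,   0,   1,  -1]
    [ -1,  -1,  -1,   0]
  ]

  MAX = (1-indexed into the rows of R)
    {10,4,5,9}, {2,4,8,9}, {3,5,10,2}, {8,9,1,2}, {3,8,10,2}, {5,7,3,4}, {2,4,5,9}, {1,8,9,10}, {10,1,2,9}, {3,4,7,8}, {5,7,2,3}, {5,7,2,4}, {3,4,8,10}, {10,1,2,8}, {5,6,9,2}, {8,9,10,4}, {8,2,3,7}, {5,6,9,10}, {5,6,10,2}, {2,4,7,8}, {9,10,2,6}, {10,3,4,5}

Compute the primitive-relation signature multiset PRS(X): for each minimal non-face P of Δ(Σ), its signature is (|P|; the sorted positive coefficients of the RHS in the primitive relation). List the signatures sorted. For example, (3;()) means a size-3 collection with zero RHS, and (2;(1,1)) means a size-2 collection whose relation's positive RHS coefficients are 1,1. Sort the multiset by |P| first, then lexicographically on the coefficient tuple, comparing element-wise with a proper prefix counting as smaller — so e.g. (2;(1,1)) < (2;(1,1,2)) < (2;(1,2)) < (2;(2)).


Primitive collections (17):

  • {7,9}:  v_{7} + v_{9} = 0 ; sig = (2;())
  • {1,5}:  v_{1} + v_{5} = v_{9} ; sig = (2;(1))
  • {3,9}:  v_{3} + v_{9} = v_{10} ; sig = (2;(1))
  • {5,8}:  v_{5} + v_{8} = v_{4} ; sig = (2;(1))
  • {6,8}:  v_{6} + v_{8} = v_{9} ; sig = (2;(1))
  • {7,10}:  v_{7} + v_{10} = v_{3} ; sig = (2;(1))
  • {1,4}:  v_{1} + v_{4} = v_{8} + v_{9} ; sig = (2;(1,1))
  • {4,6}:  v_{4} + v_{6} = v_{5} + v_{9} ; sig = (2;(1,1))
  • {1,7}:  v_{1} + v_{7} = v_{2} + v_{8} + v_{10} ; sig = (2;(1,1,1))
  • {6,7}:  v_{6} + v_{7} = v_{2} + v_{5} + v_{10} ; sig = (2;(1,1,1))
  • {1,3}:  v_{1} + v_{3} = v_{2} + v_{8} + 2·v_{10} ; sig = (2;(1,1,2))
  • {1,6}:  v_{1} + v_{6} = v_{2} + 2·v_{9} + v_{10} ; sig = (2;(1,1,2))
  • {3,6}:  v_{3} + v_{6} = v_{2} + v_{5} + 2·v_{10} ; sig = (2;(1,1,2))
  • {2,4,10}:  v_{2} + v_{4} + v_{10} = 0 ; sig = (3;())
  • {2,3,4}:  v_{2} + v_{3} + v_{4} = v_{7} ; sig = (3;(1))
  • {2,5,9,10}:  v_{2} + v_{5} + v_{9} + v_{10} = v_{6} ; sig = (4;(1))
  • {2,8,9,10}:  v_{2} + v_{8} + v_{9} + v_{10} = v_{1} ; sig = (4;(1))

Sorted signature multiset PRS(X):
    (2;())
    (2;(1))
    (2;(1))
    (2;(1))
    (2;(1))
    (2;(1))
    (2;(1,1))
    (2;(1,1))
    (2;(1,1,1))
    (2;(1,1,1))
    (2;(1,1,2))
    (2;(1,1,2))
    (2;(1,1,2))
    (3;())
    (3;(1))
    (4;(1))
    (4;(1))


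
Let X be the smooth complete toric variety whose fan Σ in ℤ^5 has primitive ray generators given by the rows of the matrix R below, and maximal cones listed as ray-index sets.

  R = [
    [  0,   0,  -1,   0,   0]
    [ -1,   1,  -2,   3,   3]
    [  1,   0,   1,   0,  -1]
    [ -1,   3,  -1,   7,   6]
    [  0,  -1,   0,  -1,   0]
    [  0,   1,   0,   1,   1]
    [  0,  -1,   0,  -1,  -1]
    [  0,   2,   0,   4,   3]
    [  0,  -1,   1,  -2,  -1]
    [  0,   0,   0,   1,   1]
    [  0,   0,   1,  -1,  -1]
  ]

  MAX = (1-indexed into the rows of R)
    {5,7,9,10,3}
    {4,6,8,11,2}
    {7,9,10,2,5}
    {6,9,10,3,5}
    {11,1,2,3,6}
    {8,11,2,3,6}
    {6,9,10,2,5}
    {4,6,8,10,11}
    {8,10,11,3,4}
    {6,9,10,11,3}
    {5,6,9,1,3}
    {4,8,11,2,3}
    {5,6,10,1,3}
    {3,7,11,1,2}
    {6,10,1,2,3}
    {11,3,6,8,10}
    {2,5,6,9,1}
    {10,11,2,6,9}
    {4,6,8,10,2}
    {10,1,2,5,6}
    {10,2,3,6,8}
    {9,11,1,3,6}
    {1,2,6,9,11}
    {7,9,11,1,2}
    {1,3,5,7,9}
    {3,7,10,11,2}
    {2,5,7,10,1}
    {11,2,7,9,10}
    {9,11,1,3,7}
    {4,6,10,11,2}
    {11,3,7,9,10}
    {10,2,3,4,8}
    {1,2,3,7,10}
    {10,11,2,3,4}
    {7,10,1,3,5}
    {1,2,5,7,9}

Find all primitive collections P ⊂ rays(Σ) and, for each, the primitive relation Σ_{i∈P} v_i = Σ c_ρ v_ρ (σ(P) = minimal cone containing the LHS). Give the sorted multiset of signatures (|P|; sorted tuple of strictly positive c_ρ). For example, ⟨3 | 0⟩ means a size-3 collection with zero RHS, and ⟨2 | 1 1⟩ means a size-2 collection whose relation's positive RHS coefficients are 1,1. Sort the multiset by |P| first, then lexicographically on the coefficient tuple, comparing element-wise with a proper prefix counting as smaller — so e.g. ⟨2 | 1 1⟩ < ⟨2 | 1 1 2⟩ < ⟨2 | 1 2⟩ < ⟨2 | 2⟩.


|primitive collections| = 17. Relations:

  P = {6,7}:  v_{6} + v_{7} = 0  →  sig = ⟨2 | 0⟩
  P = {5,11}:  v_{5} + v_{11} = v_{9}  →  sig = ⟨2 | 1⟩
  P = {1,4}:  v_{1} + v_{4} = v_{2} + v_{8}  →  sig = ⟨2 | 1 1⟩
  P = {1,8}:  v_{1} + v_{8} = v_{2} + v_{3} + v_{6}  →  sig = ⟨2 | 1 1 1⟩
  P = {7,8}:  v_{7} + v_{8} = v_{2} + v_{3} + v_{10} + v_{11}  →  sig = ⟨2 | 1 1 1 1⟩
  P = {4,5}:  v_{4} + v_{5} = v_{2} + v_{6} + 3·v_{10} + v_{11}  →  sig = ⟨2 | 1 1 1 3⟩
  P = {8,9}:  v_{8} + v_{9} = v_{6} + 2·v_{10} + v_{11}  →  sig = ⟨2 | 1 1 2⟩
  P = {4,9}:  v_{4} + v_{9} = v_{2} + v_{6} + 3·v_{10} + 2·v_{11}  →  sig = ⟨2 | 1 1 2 3⟩
  P = {5,8}:  v_{5} + v_{8} = v_{6} + 2·v_{10}  →  sig = ⟨2 | 1 2⟩
  P = {4,7}:  v_{4} + v_{7} = 2·v_{2} + v_{3} + 2·v_{10} + 2·v_{11}  →  sig = ⟨2 | 1 2 2 2⟩
  P = {1,10,11}:  v_{1} + v_{10} + v_{11} = 0  →  sig = ⟨3 | 0⟩
  P = {1,9,10}:  v_{1} + v_{9} + v_{10} = v_{5}  →  sig = ⟨3 | 1⟩
  P = {2,3,9}:  v_{2} + v_{3} + v_{9} = v_{10}  →  sig = ⟨3 | 1⟩
  P = {2,3,5}:  v_{2} + v_{3} + v_{5} = v_{1} + 2·v_{10}  →  sig = ⟨3 | 1 2⟩
  P = {3,4,6}:  v_{3} + v_{4} + v_{6} = 2·v_{8}  →  sig = ⟨3 | 2⟩
  P = {2,8,10,11}:  v_{2} + v_{8} + v_{10} + v_{11} = v_{4}  →  sig = ⟨4 | 1⟩
  P = {2,3,6,10,11}:  v_{2} + v_{3} + v_{6} + v_{10} + v_{11} = v_{8}  →  sig = ⟨5 | 1⟩

Hence PRS(X_Σ) =
{ ⟨2 | 0⟩,  ⟨2 | 1⟩,  ⟨2 | 1 1⟩,  ⟨2 | 1 1 1⟩,  ⟨2 | 1 1 1 1⟩,  ⟨2 | 1 1 1 3⟩,  ⟨2 | 1 1 2⟩,  ⟨2 | 1 1 2 3⟩,  ⟨2 | 1 2⟩,  ⟨2 | 1 2 2 2⟩,  ⟨3 | 0⟩,  ⟨3 | 1⟩ ×2,  ⟨3 | 1 2⟩,  ⟨3 | 2⟩,  ⟨4 | 1⟩,  ⟨5 | 1⟩ }


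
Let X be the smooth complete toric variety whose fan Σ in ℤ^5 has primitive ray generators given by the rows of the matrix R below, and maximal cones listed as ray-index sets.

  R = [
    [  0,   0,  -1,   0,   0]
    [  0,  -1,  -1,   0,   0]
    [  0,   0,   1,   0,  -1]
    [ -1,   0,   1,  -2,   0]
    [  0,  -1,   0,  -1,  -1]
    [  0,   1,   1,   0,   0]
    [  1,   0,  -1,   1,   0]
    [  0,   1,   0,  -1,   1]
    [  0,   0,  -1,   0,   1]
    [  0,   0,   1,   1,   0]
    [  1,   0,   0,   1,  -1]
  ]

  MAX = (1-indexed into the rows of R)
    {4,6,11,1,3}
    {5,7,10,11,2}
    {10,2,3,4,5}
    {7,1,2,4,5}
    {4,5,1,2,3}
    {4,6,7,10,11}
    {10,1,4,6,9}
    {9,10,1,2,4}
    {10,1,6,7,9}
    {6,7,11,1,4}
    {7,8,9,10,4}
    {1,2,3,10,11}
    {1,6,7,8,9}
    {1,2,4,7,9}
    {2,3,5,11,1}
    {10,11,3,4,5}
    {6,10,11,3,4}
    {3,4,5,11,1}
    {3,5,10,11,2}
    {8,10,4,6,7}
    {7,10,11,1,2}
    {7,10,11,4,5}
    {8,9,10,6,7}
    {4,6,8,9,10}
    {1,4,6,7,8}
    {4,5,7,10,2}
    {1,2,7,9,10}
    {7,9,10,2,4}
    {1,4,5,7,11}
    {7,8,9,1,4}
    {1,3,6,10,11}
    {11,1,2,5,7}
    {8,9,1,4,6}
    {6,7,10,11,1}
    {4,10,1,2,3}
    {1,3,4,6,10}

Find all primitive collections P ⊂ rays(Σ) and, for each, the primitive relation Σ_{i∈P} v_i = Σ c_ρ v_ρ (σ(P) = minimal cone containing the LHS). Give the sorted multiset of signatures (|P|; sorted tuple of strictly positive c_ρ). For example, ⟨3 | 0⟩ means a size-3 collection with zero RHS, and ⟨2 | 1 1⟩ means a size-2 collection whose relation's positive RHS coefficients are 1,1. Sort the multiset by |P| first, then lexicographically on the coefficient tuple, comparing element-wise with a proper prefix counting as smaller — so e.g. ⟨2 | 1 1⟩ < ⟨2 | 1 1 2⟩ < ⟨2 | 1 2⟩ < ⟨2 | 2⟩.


Δ(Σ) — 11 vertices, 16 min non-faces:

  P={2,6}:  v_{2} + v_{6} = 0 ; sig = ⟨2 | 0⟩
  P={3,9}:  v_{3} + v_{9} = 0 ; sig = ⟨2 | 0⟩
  P={3,7}:  v_{3} + v_{7} = v_{11} ; sig = ⟨2 | 1⟩
  P={9,11}:  v_{9} + v_{11} = v_{7} ; sig = ⟨2 | 1⟩
  P={5,6}:  v_{5} + v_{6} = v_{4} + v_{11} ; sig = ⟨2 | 1 1⟩
  P={2,8}:  v_{2} + v_{8} = v_{4} + v_{7} + v_{9} ; sig = ⟨2 | 1 1 1⟩
  P={3,8}:  v_{3} + v_{8} = v_{4} + v_{6} + v_{7} ; sig = ⟨2 | 1 1 1⟩
  P={5,9}:  v_{5} + v_{9} = v_{2} + v_{4} + v_{7} ; sig = ⟨2 | 1 1 1⟩
  P={8,11}:  v_{8} + v_{11} = v_{4} + v_{6} + 2·v_{7} ; sig = ⟨2 | 1 1 2⟩
  P={5,8}:  v_{5} + v_{8} = 2·v_{4} + 2·v_{7} ; sig = ⟨2 | 2 2⟩
  P={2,4,11}:  v_{2} + v_{4} + v_{11} = v_{5} ; sig = ⟨3 | 1⟩
  P={1,5,10}:  v_{1} + v_{5} + v_{10} = v_{2} + v_{3} ; sig = ⟨3 | 1 1⟩
  P={1,8,10}:  v_{1} + v_{8} + v_{10} = v_{6} + v_{9} ; sig = ⟨3 | 1 1⟩
  P={1,4,7,10}:  v_{1} + v_{4} + v_{7} + v_{10} = 0 ; sig = ⟨4 | 0⟩
  P={1,4,10,11}:  v_{1} + v_{4} + v_{10} + v_{11} = v_{3} ; sig = ⟨4 | 1⟩
  P={4,6,7,9}:  v_{4} + v_{6} + v_{7} + v_{9} = v_{8} ; sig = ⟨4 | 1⟩

Hence PRS(X_Σ) =
{ ⟨2 | 0⟩ ×2,  ⟨2 | 1⟩ ×2,  ⟨2 | 1 1⟩,  ⟨2 | 1 1 1⟩ ×3,  ⟨2 | 1 1 2⟩,  ⟨2 | 2 2⟩,  ⟨3 | 1⟩,  ⟨3 | 1 1⟩ ×2,  ⟨4 | 0⟩,  ⟨4 | 1⟩ ×2 }


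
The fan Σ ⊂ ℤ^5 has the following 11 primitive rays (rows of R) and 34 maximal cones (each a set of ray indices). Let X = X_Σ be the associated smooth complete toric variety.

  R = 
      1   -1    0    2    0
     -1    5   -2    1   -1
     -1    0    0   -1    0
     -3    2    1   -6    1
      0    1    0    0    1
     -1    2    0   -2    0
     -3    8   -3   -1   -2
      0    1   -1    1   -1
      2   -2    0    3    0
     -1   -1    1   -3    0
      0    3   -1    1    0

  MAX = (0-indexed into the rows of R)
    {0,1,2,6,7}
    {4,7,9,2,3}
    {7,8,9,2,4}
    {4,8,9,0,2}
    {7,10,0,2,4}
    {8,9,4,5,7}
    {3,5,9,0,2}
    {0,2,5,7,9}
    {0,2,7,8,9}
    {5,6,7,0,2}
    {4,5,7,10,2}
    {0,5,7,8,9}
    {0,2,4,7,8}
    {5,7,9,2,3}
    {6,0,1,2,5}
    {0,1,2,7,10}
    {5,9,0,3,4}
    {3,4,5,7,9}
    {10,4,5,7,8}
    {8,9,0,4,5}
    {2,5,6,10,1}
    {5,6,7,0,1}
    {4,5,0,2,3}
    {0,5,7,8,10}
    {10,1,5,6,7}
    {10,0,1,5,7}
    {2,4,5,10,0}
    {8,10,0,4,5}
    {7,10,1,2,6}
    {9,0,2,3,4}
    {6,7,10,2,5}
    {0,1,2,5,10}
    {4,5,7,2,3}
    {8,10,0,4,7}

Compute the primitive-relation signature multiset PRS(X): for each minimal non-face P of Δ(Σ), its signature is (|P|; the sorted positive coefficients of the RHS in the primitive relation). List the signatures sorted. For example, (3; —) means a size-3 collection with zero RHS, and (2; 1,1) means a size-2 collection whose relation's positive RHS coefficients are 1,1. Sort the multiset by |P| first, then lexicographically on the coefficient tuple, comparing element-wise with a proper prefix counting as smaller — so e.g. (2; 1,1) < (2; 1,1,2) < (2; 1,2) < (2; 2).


|primitive collections| = 20. Relations:

  • {9,10}:  v_{9} + v_{10} = v_{5}  ⇒ sig = (2; 1)
  • {3,8}:  v_{3} + v_{8} = v_{4} + v_{9}  ⇒ sig = (2; 1,1)
  • {6,8}:  v_{6} + v_{8} = v_{1} + v_{7}  ⇒ sig = (2; 1,1)
  • {1,8}:  v_{1} + v_{8} = v_{0} + v_{7} + v_{10}  ⇒ sig = (2; 1,1,1)
  • {1,9}:  v_{1} + v_{9} = v_{0} + v_{2} + 2·v_{5} + v_{7}  ⇒ sig = (2; 1,1,1,2)
  • {3,10}:  v_{3} + v_{10} = v_{2} + v_{4} + 2·v_{5}  ⇒ sig = (2; 1,1,2)
  • {4,6}:  v_{4} + v_{6} = 2·v_{2} + v_{5} + v_{7} + 2·v_{10}  ⇒ sig = (2; 1,1,2,2)
  • {3,6}:  v_{3} + v_{6} = 3·v_{2} + 3·v_{5} + v_{7} + v_{10}  ⇒ sig = (2; 1,1,3,3)
  • {1,4}:  v_{1} + v_{4} = v_{2} + 2·v_{10}  ⇒ sig = (2; 1,2)
  • {1,3}:  v_{1} + v_{3} = 2·v_{2} + 2·v_{5} + v_{10}  ⇒ sig = (2; 1,2,2)
  • {6,9}:  v_{6} + v_{9} = v_{0} + 2·v_{2} + 3·v_{5} + 2·v_{7}  ⇒ sig = (2; 1,2,2,3)
  • {2,5,8}:  v_{2} + v_{5} + v_{8} = 0  ⇒ sig = (3; —)
  • {0,3,7}:  v_{0} + v_{3} + v_{7} = v_{2} + v_{5}  ⇒ sig = (3; 1,1)
  • {2,8,10}:  v_{2} + v_{8} + v_{10} = v_{0} + v_{4} + v_{7}  ⇒ sig = (3; 1,1,1)
  • {0,6,10}:  v_{0} + v_{6} + v_{10} = 2·v_{1}  ⇒ sig = (3; 2)
  • {0,4,7,9}:  v_{0} + v_{4} + v_{7} + v_{9} = 0  ⇒ sig = (4; —)
  • {0,4,5,7}:  v_{0} + v_{4} + v_{5} + v_{7} = v_{10}  ⇒ sig = (4; 1)
  • {1,2,5,7}:  v_{1} + v_{2} + v_{5} + v_{7} = v_{6}  ⇒ sig = (4; 1)
  • {2,4,5,9}:  v_{2} + v_{4} + v_{5} + v_{9} = v_{3}  ⇒ sig = (4; 1)
  • {0,2,5,7,10}:  v_{0} + v_{2} + v_{5} + v_{7} + v_{10} = v_{1}  ⇒ sig = (5; 1)

so the primitive-relation signature multiset is
[(2; 1), (2; 1,1), (2; 1,1), (2; 1,1,1), (2; 1,1,1,2), (2; 1,1,2), (2; 1,1,2,2), (2; 1,1,3,3), (2; 1,2), (2; 1,2,2), (2; 1,2,2,3), (3; —), (3; 1,1), (3; 1,1,1), (3; 2), (4; —), (4; 1), (4; 1), (4; 1), (5; 1)]


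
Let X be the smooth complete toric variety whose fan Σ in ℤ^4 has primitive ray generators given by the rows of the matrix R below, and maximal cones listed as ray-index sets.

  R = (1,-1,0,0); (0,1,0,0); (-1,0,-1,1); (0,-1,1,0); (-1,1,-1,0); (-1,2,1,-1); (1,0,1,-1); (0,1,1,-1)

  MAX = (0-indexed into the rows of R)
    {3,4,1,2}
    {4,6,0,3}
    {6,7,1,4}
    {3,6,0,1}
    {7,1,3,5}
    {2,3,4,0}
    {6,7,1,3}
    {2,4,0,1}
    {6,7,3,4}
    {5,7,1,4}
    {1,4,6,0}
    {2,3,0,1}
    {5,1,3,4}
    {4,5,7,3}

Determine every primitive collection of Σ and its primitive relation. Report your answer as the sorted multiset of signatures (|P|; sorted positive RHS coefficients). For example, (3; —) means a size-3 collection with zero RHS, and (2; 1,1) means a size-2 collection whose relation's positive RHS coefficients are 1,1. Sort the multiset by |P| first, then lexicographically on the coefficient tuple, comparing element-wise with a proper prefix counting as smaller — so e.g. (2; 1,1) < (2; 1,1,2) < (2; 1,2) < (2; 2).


The 9 primitive collections of Σ (r=8, n=4):

  • {2,6}:  v_{2} + v_{6} = 0  ⟹  sig = (2; —)
  • {0,5}:  v_{0} + v_{5} = v_{7}  ⟹  sig = (2; 1)
  • {0,7}:  v_{0} + v_{7} = v_{6}  ⟹  sig = (2; 1)
  • {2,7}:  v_{2} + v_{7} = v_{1} + v_{3} + v_{4}  ⟹  sig = (2; 1,1,1)
  • {5,6}:  v_{5} + v_{6} = 2·v_{7}  ⟹  sig = (2; 2)
  • {2,5}:  v_{2} + v_{5} = 2·v_{1} + 2·v_{3} + 2·v_{4}  ⟹  sig = (2; 2,2,2)
  • {0,1,3,4}:  v_{0} + v_{1} + v_{3} + v_{4} = 0  ⟹  sig = (4; —)
  • {1,3,4,6}:  v_{1} + v_{3} + v_{4} + v_{6} = v_{7}  ⟹  sig = (4; 1)
  • {1,3,4,7}:  v_{1} + v_{3} + v_{4} + v_{7} = v_{5}  ⟹  sig = (4; 1)

so the primitive-relation signature multiset is
[(2; —), (2; 1), (2; 1), (2; 1,1,1), (2; 2), (2; 2,2,2), (4; —), (4; 1), (4; 1)]


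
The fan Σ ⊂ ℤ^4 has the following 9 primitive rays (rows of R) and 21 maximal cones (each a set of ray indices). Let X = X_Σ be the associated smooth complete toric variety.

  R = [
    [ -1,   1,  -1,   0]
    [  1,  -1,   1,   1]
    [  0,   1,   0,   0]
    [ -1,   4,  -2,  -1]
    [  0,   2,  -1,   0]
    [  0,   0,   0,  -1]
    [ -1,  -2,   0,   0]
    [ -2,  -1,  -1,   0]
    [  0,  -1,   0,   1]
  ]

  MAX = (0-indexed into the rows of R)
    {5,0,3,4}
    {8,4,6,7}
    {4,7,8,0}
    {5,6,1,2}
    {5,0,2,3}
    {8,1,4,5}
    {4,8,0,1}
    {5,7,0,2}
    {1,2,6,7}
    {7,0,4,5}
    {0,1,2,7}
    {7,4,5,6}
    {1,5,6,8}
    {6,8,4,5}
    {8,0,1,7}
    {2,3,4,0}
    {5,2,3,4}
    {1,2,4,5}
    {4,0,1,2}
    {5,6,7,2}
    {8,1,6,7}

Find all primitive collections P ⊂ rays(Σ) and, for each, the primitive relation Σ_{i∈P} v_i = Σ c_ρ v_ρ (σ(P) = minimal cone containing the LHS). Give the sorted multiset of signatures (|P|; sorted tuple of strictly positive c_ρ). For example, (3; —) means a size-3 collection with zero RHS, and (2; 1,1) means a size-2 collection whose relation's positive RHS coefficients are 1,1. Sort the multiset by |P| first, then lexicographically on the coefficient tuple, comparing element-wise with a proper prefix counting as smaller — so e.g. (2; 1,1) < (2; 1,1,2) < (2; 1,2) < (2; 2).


Δ(Σ) — 9 vertices, 15 min non-faces:

  {0,6}:  v_{0} + v_{6} = v_{7}  ⇒ sig = (2; 1)
  {1,3}:  v_{1} + v_{3} = v_{2} + v_{4}  ⇒ sig = (2; 1,1)
  {2,8}:  v_{2} + v_{8} = v_{0} + v_{1}  ⇒ sig = (2; 1,1)
  {3,8}:  v_{3} + v_{8} = v_{0} + v_{4}  ⇒ sig = (2; 1,1)
  {3,6}:  v_{3} + v_{6} = 2·v_{0} + v_{5}  ⇒ sig = (2; 1,2)
  {3,7}:  v_{3} + v_{7} = 3·v_{0} + v_{5}  ⇒ sig = (2; 1,3)
  {0,1,5}:  v_{0} + v_{1} + v_{5} = 0  ⇒ sig = (3; —)
  {1,4,6}:  v_{1} + v_{4} + v_{6} = v_{8}  ⇒ sig = (3; 1)
  {1,5,7}:  v_{1} + v_{5} + v_{7} = v_{6}  ⇒ sig = (3; 1)
  {2,4,6}:  v_{2} + v_{4} + v_{6} = v_{0}  ⇒ sig = (3; 1)
  {0,5,8}:  v_{0} + v_{5} + v_{8} = v_{4} + v_{6}  ⇒ sig = (3; 1,1)
  {1,4,7}:  v_{1} + v_{4} + v_{7} = v_{0} + v_{8}  ⇒ sig = (3; 1,1)
  {5,7,8}:  v_{5} + v_{7} + v_{8} = v_{4} + 2·v_{6}  ⇒ sig = (3; 1,2)
  {2,4,7}:  v_{2} + v_{4} + v_{7} = 2·v_{0}  ⇒ sig = (3; 2)
  {0,2,4,5}:  v_{0} + v_{2} + v_{4} + v_{5} = v_{3}  ⇒ sig = (4; 1)

Sorted signature multiset PRS(X):
    (2; 1)
    (2; 1,1)
    (2; 1,1)
    (2; 1,1)
    (2; 1,2)
    (2; 1,3)
    (3; —)
    (3; 1)
    (3; 1)
    (3; 1)
    (3; 1,1)
    (3; 1,1)
    (3; 1,2)
    (3; 2)
    (4; 1)


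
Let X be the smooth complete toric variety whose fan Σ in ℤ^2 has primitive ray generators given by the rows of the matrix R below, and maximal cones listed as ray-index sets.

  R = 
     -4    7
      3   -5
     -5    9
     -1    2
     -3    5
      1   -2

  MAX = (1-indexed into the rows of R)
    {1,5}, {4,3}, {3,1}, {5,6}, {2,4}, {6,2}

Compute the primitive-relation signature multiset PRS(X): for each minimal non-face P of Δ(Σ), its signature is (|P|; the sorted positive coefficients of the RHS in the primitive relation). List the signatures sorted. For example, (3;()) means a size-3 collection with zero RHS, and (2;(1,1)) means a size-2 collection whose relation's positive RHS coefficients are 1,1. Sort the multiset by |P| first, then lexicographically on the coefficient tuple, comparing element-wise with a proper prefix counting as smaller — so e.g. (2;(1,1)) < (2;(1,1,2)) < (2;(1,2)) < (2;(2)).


9 minimal non-faces of Δ(Σ) (on 6 rays):

  P={2,5}:  v_{2} + v_{5} = 0  so sig = (2;())
  P={4,6}:  v_{4} + v_{6} = 0  so sig = (2;())
  P={1,2}:  v_{1} + v_{2} = v_{4}  so sig = (2;(1))
  P={1,4}:  v_{1} + v_{4} = v_{3}  so sig = (2;(1))
  P={1,6}:  v_{1} + v_{6} = v_{5}  so sig = (2;(1))
  P={3,6}:  v_{3} + v_{6} = v_{1}  so sig = (2;(1))
  P={4,5}:  v_{4} + v_{5} = v_{1}  so sig = (2;(1))
  P={2,3}:  v_{2} + v_{3} = 2·v_{4}  so sig = (2;(2))
  P={3,5}:  v_{3} + v_{5} = 2·v_{1}  so sig = (2;(2))

so the primitive-relation signature multiset is
[(2;()), (2;()), (2;(1)), (2;(1)), (2;(1)), (2;(1)), (2;(1)), (2;(2)), (2;(2))]


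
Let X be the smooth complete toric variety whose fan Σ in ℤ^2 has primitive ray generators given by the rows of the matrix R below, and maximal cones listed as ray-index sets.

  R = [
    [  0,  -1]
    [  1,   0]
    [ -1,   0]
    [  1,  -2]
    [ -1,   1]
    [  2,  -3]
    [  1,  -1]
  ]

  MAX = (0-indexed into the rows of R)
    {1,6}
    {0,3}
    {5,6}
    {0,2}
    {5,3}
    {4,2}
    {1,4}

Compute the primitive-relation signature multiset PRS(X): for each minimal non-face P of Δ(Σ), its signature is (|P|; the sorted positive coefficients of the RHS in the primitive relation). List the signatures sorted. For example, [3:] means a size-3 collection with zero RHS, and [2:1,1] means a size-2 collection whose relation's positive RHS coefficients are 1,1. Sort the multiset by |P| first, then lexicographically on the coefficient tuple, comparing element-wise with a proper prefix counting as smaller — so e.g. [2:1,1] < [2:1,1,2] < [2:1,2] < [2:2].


Minimal non-faces — 14 found among 7 rays, 7 max cones:

  P={1,2}:  v_{1} + v_{2} = 0  ⟹  sig = [2:]
  P={4,6}:  v_{4} + v_{6} = 0  ⟹  sig = [2:]
  P={0,1}:  v_{0} + v_{1} = v_{6}  ⟹  sig = [2:1]
  P={0,4}:  v_{0} + v_{4} = v_{2}  ⟹  sig = [2:1]
  P={0,6}:  v_{0} + v_{6} = v_{3}  ⟹  sig = [2:1]
  P={2,6}:  v_{2} + v_{6} = v_{0}  ⟹  sig = [2:1]
  P={3,4}:  v_{3} + v_{4} = v_{0}  ⟹  sig = [2:1]
  P={3,6}:  v_{3} + v_{6} = v_{5}  ⟹  sig = [2:1]
  P={4,5}:  v_{4} + v_{5} = v_{3}  ⟹  sig = [2:1]
  P={2,5}:  v_{2} + v_{5} = v_{0} + v_{3}  ⟹  sig = [2:1,1]
  P={0,5}:  v_{0} + v_{5} = 2·v_{3}  ⟹  sig = [2:2]
  P={1,3}:  v_{1} + v_{3} = 2·v_{6}  ⟹  sig = [2:2]
  P={2,3}:  v_{2} + v_{3} = 2·v_{0}  ⟹  sig = [2:2]
  P={1,5}:  v_{1} + v_{5} = 3·v_{6}  ⟹  sig = [2:3]

Signatures (|P|; sorted positive RHS coefficients), sorted:
    |P|=2: 14 collections, coeffs (), (), (1), (1), (1), (1), (1), (1), (1), (1,1), (2), (2), (2), (3)


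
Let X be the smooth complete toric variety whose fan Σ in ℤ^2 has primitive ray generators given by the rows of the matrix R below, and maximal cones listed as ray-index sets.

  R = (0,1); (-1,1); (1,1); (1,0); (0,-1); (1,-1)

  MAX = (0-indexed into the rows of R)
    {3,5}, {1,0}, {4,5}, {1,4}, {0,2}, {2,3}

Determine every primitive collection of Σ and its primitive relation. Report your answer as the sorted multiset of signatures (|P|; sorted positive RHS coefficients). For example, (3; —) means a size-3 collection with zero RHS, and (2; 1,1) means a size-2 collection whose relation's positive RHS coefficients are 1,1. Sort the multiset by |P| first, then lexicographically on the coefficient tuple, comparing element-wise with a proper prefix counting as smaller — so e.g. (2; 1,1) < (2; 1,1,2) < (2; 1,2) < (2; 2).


|primitive collections| = 9. Relations:

  P={0,4}:  v_{0} + v_{4} = 0 — sig = (2; —)
  P={1,5}:  v_{1} + v_{5} = 0 — sig = (2; —)
  P={0,3}:  v_{0} + v_{3} = v_{2} — sig = (2; 1)
  P={0,5}:  v_{0} + v_{5} = v_{3} — sig = (2; 1)
  P={1,3}:  v_{1} + v_{3} = v_{0} — sig = (2; 1)
  P={2,4}:  v_{2} + v_{4} = v_{3} — sig = (2; 1)
  P={3,4}:  v_{3} + v_{4} = v_{5} — sig = (2; 1)
  P={1,2}:  v_{1} + v_{2} = 2·v_{0} — sig = (2; 2)
  P={2,5}:  v_{2} + v_{5} = 2·v_{3} — sig = (2; 2)

Hence PRS(X_Σ) =
{ (2; —) ×2,  (2; 1) ×5,  (2; 2) ×2 }


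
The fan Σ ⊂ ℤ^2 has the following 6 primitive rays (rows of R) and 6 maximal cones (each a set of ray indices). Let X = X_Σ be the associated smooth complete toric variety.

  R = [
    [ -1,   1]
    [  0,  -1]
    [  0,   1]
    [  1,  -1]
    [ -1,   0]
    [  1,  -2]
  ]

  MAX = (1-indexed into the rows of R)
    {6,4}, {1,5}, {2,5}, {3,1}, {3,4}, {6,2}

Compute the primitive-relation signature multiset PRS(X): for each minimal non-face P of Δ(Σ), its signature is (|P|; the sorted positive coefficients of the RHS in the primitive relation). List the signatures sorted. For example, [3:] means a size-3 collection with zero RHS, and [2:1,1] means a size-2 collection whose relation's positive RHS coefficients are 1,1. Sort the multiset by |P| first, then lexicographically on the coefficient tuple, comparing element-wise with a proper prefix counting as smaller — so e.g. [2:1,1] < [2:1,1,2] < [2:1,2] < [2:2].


The 9 primitive collections of Σ (r=6, n=2):

  P = {1,4}:  v_{1} + v_{4} = 0  so sig = [2:]
  P = {2,3}:  v_{2} + v_{3} = 0  so sig = [2:]
  P = {1,2}:  v_{1} + v_{2} = v_{5}  so sig = [2:1]
  P = {1,6}:  v_{1} + v_{6} = v_{2}  so sig = [2:1]
  P = {2,4}:  v_{2} + v_{4} = v_{6}  so sig = [2:1]
  P = {3,5}:  v_{3} + v_{5} = v_{1}  so sig = [2:1]
  P = {3,6}:  v_{3} + v_{6} = v_{4}  so sig = [2:1]
  P = {4,5}:  v_{4} + v_{5} = v_{2}  so sig = [2:1]
  P = {5,6}:  v_{5} + v_{6} = 2·v_{2}  so sig = [2:2]

Signatures (|P|; sorted positive RHS coefficients), sorted:
    |P|=2: 9 collections, coeffs (), (), (1), (1), (1), (1), (1), (1), (2)


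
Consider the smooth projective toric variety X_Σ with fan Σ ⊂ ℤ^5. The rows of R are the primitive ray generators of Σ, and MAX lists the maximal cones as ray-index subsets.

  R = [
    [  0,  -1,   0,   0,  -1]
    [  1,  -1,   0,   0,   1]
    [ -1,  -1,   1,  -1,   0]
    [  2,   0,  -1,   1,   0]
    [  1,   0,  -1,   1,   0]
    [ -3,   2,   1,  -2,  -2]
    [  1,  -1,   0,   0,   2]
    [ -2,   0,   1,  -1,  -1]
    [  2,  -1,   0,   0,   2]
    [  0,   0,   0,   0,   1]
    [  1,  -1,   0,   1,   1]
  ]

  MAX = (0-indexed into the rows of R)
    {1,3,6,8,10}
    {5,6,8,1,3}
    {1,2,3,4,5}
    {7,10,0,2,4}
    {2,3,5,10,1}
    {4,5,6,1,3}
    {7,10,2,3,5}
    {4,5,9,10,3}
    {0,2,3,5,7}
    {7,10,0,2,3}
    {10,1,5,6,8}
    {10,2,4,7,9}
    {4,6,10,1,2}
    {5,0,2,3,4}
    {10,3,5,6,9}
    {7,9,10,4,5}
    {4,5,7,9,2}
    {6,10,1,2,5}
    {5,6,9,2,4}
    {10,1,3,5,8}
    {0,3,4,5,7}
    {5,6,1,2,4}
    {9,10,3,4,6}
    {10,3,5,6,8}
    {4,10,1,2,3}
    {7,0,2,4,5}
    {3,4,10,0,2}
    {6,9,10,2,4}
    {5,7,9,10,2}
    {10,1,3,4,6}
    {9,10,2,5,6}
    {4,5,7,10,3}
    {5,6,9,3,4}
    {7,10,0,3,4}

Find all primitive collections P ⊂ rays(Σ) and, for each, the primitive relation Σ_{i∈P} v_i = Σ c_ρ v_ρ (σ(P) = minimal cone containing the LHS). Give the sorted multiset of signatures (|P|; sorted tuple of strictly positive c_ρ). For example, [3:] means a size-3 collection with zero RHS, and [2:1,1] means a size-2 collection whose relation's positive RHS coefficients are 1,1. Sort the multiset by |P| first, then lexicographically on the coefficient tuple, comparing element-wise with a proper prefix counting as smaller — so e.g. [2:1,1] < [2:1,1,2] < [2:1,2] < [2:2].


|primitive collections| = 20. Relations:

  P={1,7}:  v_{1} + v_{7} = v_{2} ; sig = [2:1]
  P={1,9}:  v_{1} + v_{9} = v_{6} ; sig = [2:1]
  P={0,9}:  v_{0} + v_{9} = v_{2} + v_{4} ; sig = [2:1,1]
  P={4,8}:  v_{4} + v_{8} = v_{3} + v_{6} ; sig = [2:1,1]
  P={6,7}:  v_{6} + v_{7} = v_{2} + v_{9} ; sig = [2:1,1]
  P={0,6}:  v_{0} + v_{6} = v_{1} + v_{2} + v_{4} ; sig = [2:1,1,1]
  P={0,8}:  v_{0} + v_{8} = v_{1} + v_{2} + v_{3} ; sig = [2:1,1,1]
  P={8,9}:  v_{8} + v_{9} = v_{3} + v_{5} + 2·v_{6} + v_{10} ; sig = [2:1,1,1,2]
  P={0,1}:  v_{0} + v_{1} = 2·v_{2} + v_{3} + v_{4} ; sig = [2:1,1,2]
  P={7,8}:  v_{7} + v_{8} = 2·v_{1} + v_{5} + v_{10} ; sig = [2:1,1,2]
  P={2,8}:  v_{2} + v_{8} = 3·v_{1} + v_{5} + v_{10} ; sig = [2:1,1,3]
  P={3,7,9}:  v_{3} + v_{7} + v_{9} = 0 ; sig = [3:]
  P={2,3,9}:  v_{2} + v_{3} + v_{9} = v_{1} ; sig = [3:1]
  P={0,5,10}:  v_{0} + v_{5} + v_{10} = v_{3} + 2·v_{7} ; sig = [3:1,2]
  P={2,3,6}:  v_{2} + v_{3} + v_{6} = 2·v_{1} ; sig = [3:2]
  P={1,4,5,10}:  v_{1} + v_{4} + v_{5} + v_{10} = 0 ; sig = [4:]
  P={2,3,4,7}:  v_{2} + v_{3} + v_{4} + v_{7} = v_{0} ; sig = [4:1]
  P={2,4,5,10}:  v_{2} + v_{4} + v_{5} + v_{10} = v_{7} ; sig = [4:1]
  P={4,5,6,10}:  v_{4} + v_{5} + v_{6} + v_{10} = v_{9} ; sig = [4:1]
  P={1,3,5,6,10}:  v_{1} + v_{3} + v_{5} + v_{6} + v_{10} = v_{8} ; sig = [5:1]

Sorted signature multiset PRS(X):
[[2:1], [2:1], [2:1,1], [2:1,1], [2:1,1], [2:1,1,1], [2:1,1,1], [2:1,1,1,2], [2:1,1,2], [2:1,1,2], [2:1,1,3], [3:], [3:1], [3:1,2], [3:2], [4:], [4:1], [4:1], [4:1], [5:1]]


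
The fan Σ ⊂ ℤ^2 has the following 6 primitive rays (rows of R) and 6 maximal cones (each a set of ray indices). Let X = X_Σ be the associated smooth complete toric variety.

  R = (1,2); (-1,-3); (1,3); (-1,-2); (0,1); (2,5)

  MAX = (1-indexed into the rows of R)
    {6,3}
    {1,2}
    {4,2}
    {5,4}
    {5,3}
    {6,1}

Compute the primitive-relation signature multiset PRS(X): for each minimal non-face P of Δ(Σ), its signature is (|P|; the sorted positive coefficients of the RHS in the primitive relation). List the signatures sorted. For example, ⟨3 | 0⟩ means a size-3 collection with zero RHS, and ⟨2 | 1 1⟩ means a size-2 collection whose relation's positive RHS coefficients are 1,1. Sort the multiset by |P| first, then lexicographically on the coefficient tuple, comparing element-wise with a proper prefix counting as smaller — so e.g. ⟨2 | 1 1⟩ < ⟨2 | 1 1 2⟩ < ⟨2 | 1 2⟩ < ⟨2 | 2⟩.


Primitive collections (9):

  • {1,4}:  v_{1} + v_{4} = 0  ⇒ sig = ⟨2 | 0⟩
  • {2,3}:  v_{2} + v_{3} = 0  ⇒ sig = ⟨2 | 0⟩
  • {1,3}:  v_{1} + v_{3} = v_{6}  ⇒ sig = ⟨2 | 1⟩
  • {1,5}:  v_{1} + v_{5} = v_{3}  ⇒ sig = ⟨2 | 1⟩
  • {2,5}:  v_{2} + v_{5} = v_{4}  ⇒ sig = ⟨2 | 1⟩
  • {2,6}:  v_{2} + v_{6} = v_{1}  ⇒ sig = ⟨2 | 1⟩
  • {3,4}:  v_{3} + v_{4} = v_{5}  ⇒ sig = ⟨2 | 1⟩
  • {4,6}:  v_{4} + v_{6} = v_{3}  ⇒ sig = ⟨2 | 1⟩
  • {5,6}:  v_{5} + v_{6} = 2·v_{3}  ⇒ sig = ⟨2 | 2⟩

Sorted signature multiset PRS(X):
    |P|=2: 9 collections, coeffs (), (), (1), (1), (1), (1), (1), (1), (2)


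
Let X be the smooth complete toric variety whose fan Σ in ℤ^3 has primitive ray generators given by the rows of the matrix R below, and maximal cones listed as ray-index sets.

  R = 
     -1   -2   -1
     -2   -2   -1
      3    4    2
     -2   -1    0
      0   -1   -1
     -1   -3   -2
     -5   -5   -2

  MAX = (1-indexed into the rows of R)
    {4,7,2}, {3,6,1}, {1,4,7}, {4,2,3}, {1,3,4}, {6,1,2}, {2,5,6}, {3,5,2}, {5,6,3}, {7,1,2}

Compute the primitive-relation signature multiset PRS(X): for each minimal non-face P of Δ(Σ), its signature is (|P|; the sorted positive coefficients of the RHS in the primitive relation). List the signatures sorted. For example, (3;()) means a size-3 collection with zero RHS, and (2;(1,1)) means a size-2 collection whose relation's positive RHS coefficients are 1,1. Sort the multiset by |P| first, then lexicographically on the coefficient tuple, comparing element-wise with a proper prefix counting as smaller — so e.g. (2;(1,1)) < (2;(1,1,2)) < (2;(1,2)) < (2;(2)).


9 minimal non-faces of Δ(Σ) (on 7 rays):

  P = {1,5}:  v_{1} + v_{5} = v_{6}  so sig = (2;(1))
  P = {3,7}:  v_{3} + v_{7} = v_{4}  so sig = (2;(1))
  P = {4,5}:  v_{4} + v_{5} = v_{2}  so sig = (2;(1))
  P = {4,6}:  v_{4} + v_{6} = v_{1} + v_{2}  so sig = (2;(1,1))
  P = {5,7}:  v_{5} + v_{7} = v_{1} + 2·v_{2}  so sig = (2;(1,2))
  P = {6,7}:  v_{6} + v_{7} = 2·v_{1} + 2·v_{2}  so sig = (2;(2,2))
  P = {1,2,3}:  v_{1} + v_{2} + v_{3} = 0  so sig = (3;())
  P = {1,2,4}:  v_{1} + v_{2} + v_{4} = v_{7}  so sig = (3;(1))
  P = {2,3,6}:  v_{2} + v_{3} + v_{6} = v_{5}  so sig = (3;(1))

so the primitive-relation signature multiset is
[(2;(1)), (2;(1)), (2;(1)), (2;(1,1)), (2;(1,2)), (2;(2,2)), (3;()), (3;(1)), (3;(1))]


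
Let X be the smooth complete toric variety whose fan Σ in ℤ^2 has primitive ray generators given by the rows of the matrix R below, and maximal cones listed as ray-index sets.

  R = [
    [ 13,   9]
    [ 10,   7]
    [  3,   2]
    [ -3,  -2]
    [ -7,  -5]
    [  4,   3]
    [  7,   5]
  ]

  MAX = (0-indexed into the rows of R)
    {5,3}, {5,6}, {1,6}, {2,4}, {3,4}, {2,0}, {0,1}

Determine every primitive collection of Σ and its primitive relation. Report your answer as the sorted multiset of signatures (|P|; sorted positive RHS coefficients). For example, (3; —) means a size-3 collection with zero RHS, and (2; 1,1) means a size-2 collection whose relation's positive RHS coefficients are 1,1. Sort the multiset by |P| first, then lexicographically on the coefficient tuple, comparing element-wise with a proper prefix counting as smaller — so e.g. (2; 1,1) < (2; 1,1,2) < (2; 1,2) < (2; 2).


|primitive collections| = 14. Relations:

  P={2,3}:  v_{2} + v_{3} = 0  ⇒ sig = (2; —)
  P={4,6}:  v_{4} + v_{6} = 0  ⇒ sig = (2; —)
  P={0,3}:  v_{0} + v_{3} = v_{1}  ⇒ sig = (2; 1)
  P={1,2}:  v_{1} + v_{2} = v_{0}  ⇒ sig = (2; 1)
  P={1,3}:  v_{1} + v_{3} = v_{6}  ⇒ sig = (2; 1)
  P={1,4}:  v_{1} + v_{4} = v_{2}  ⇒ sig = (2; 1)
  P={2,5}:  v_{2} + v_{5} = v_{6}  ⇒ sig = (2; 1)
  P={2,6}:  v_{2} + v_{6} = v_{1}  ⇒ sig = (2; 1)
  P={3,6}:  v_{3} + v_{6} = v_{5}  ⇒ sig = (2; 1)
  P={4,5}:  v_{4} + v_{5} = v_{3}  ⇒ sig = (2; 1)
  P={0,5}:  v_{0} + v_{5} = v_{1} + v_{6}  ⇒ sig = (2; 1,1)
  P={0,4}:  v_{0} + v_{4} = 2·v_{2}  ⇒ sig = (2; 2)
  P={0,6}:  v_{0} + v_{6} = 2·v_{1}  ⇒ sig = (2; 2)
  P={1,5}:  v_{1} + v_{5} = 2·v_{6}  ⇒ sig = (2; 2)

Signatures (|P|; sorted positive RHS coefficients), sorted:
    |P|=2: 14 collections, coeffs (), (), (1), (1), (1), (1), (1), (1), (1), (1), (1,1), (2), (2), (2)


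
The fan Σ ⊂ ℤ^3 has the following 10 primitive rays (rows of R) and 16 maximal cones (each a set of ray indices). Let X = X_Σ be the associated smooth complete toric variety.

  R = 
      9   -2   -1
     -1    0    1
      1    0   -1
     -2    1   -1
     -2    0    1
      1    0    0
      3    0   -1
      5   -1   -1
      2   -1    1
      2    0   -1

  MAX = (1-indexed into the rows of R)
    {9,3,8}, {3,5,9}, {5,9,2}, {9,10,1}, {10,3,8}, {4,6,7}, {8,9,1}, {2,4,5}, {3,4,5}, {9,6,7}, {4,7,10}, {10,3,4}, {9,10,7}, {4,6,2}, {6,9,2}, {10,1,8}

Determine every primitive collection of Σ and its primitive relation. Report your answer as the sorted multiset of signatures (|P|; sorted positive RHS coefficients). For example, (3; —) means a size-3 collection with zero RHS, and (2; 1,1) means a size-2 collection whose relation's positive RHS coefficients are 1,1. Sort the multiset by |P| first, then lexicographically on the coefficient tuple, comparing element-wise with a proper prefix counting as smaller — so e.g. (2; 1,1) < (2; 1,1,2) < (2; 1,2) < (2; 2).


Minimal non-faces — 23 found among 10 rays, 16 max cones:

  {2,3}:  v_{2} + v_{3} = 0 — sig = (2; —)
  {4,9}:  v_{4} + v_{9} = 0 — sig = (2; —)
  {5,10}:  v_{5} + v_{10} = 0 — sig = (2; —)
  {2,10}:  v_{2} + v_{10} = v_{6} — sig = (2; 1)
  {3,6}:  v_{3} + v_{6} = v_{10} — sig = (2; 1)
  {5,6}:  v_{5} + v_{6} = v_{2} — sig = (2; 1)
  {5,7}:  v_{5} + v_{7} = v_{6} — sig = (2; 1)
  {6,10}:  v_{6} + v_{10} = v_{7} — sig = (2; 1)
  {1,4}:  v_{1} + v_{4} = v_{8} + v_{10} — sig = (2; 1,1)
  {1,5}:  v_{1} + v_{5} = v_{8} + v_{9} — sig = (2; 1,1)
  {2,8}:  v_{2} + v_{8} = v_{9} + v_{10} — sig = (2; 1,1)
  {4,8}:  v_{4} + v_{8} = v_{3} + v_{10} — sig = (2; 1,1)
  {5,8}:  v_{5} + v_{8} = v_{3} + v_{9} — sig = (2; 1,1)
  {6,8}:  v_{6} + v_{8} = v_{9} + 2·v_{10} — sig = (2; 1,2)
  {7,8}:  v_{7} + v_{8} = v_{9} + 3·v_{10} — sig = (2; 1,3)
  {1,3}:  v_{1} + v_{3} = 2·v_{8} — sig = (2; 2)
  {2,7}:  v_{2} + v_{7} = 2·v_{6} — sig = (2; 2)
  {3,7}:  v_{3} + v_{7} = 2·v_{10} — sig = (2; 2)
  {1,2}:  v_{1} + v_{2} = 2·v_{9} + 2·v_{10} — sig = (2; 2,2)
  {1,6}:  v_{1} + v_{6} = 2·v_{9} + 3·v_{10} — sig = (2; 2,3)
  {1,7}:  v_{1} + v_{7} = 2·v_{9} + 4·v_{10} — sig = (2; 2,4)
  {3,9,10}:  v_{3} + v_{9} + v_{10} = v_{8} — sig = (3; 1)
  {8,9,10}:  v_{8} + v_{9} + v_{10} = v_{1} — sig = (3; 1)

so the primitive-relation signature multiset is
{ (2; —) ×3,  (2; 1) ×5,  (2; 1,1) ×5,  (2; 1,2),  (2; 1,3),  (2; 2) ×3,  (2; 2,2),  (2; 2,3),  (2; 2,4),  (3; 1) ×2 }


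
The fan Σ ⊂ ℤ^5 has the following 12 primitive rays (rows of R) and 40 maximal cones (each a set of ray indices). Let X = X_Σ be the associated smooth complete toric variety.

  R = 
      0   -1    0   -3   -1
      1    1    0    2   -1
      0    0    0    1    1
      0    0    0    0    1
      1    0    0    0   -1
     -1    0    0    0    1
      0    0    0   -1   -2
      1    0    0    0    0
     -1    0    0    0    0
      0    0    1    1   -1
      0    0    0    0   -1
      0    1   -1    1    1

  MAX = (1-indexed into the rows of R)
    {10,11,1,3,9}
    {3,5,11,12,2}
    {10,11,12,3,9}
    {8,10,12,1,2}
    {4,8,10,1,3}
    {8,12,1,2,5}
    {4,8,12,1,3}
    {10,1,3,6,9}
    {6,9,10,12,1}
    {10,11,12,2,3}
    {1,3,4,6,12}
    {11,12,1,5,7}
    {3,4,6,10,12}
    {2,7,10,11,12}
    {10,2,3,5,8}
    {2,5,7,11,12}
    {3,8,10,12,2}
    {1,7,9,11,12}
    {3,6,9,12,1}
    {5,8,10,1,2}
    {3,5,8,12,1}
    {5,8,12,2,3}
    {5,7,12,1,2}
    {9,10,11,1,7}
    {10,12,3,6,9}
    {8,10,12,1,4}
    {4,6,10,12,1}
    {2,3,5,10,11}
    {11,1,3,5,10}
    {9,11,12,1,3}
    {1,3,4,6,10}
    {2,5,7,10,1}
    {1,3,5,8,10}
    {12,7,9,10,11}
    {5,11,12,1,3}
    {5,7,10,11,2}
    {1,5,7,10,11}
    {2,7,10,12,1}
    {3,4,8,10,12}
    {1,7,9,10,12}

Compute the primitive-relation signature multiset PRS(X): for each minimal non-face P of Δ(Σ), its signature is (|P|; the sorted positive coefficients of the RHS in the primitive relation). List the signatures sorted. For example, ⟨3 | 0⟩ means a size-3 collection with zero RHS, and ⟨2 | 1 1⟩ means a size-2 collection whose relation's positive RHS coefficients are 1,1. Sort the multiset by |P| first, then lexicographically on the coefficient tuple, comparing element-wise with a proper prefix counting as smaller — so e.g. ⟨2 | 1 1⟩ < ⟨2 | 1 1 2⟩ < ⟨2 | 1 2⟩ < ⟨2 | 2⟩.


21 minimal non-faces of Δ(Σ) (on 12 rays):

  {4,11}:  v_{4} + v_{11} = 0 — sig = ⟨2 | 0⟩
  {5,6}:  v_{5} + v_{6} = 0 — sig = ⟨2 | 0⟩
  {8,9}:  v_{8} + v_{9} = 0 — sig = ⟨2 | 0⟩
  {3,7}:  v_{3} + v_{7} = v_{11} — sig = ⟨2 | 1⟩
  {4,5}:  v_{4} + v_{5} = v_{8} — sig = ⟨2 | 1⟩
  {4,9}:  v_{4} + v_{9} = v_{6} — sig = ⟨2 | 1⟩
  {5,9}:  v_{5} + v_{9} = v_{11} — sig = ⟨2 | 1⟩
  {6,8}:  v_{6} + v_{8} = v_{4} — sig = ⟨2 | 1⟩
  {6,11}:  v_{6} + v_{11} = v_{9} — sig = ⟨2 | 1⟩
  {8,11}:  v_{8} + v_{11} = v_{5} — sig = ⟨2 | 1⟩
  {2,6}:  v_{2} + v_{6} = v_{10} + v_{12} — sig = ⟨2 | 1 1⟩
  {7,8}:  v_{7} + v_{8} = v_{1} + v_{2} — sig = ⟨2 | 1 1⟩
  {2,4}:  v_{2} + v_{4} = v_{8} + v_{10} + v_{12} — sig = ⟨2 | 1 1 1⟩
  {2,9}:  v_{2} + v_{9} = v_{10} + v_{11} + v_{12} — sig = ⟨2 | 1 1 1⟩
  {4,7}:  v_{4} + v_{7} = v_{1} + v_{10} + v_{12} — sig = ⟨2 | 1 1 1⟩
  {6,7}:  v_{6} + v_{7} = v_{1} + v_{9} + v_{10} + v_{12} — sig = ⟨2 | 1 1 1 1⟩
  {1,2,3}:  v_{1} + v_{2} + v_{3} = v_{5} — sig = ⟨3 | 1⟩
  {5,10,12}:  v_{5} + v_{10} + v_{12} = v_{2} — sig = ⟨3 | 1⟩
  {1,2,11}:  v_{1} + v_{2} + v_{11} = v_{5} + v_{7} — sig = ⟨3 | 1 1⟩
  {1,3,10,12}:  v_{1} + v_{3} + v_{10} + v_{12} = 0 — sig = ⟨4 | 0⟩
  {1,10,11,12}:  v_{1} + v_{10} + v_{11} + v_{12} = v_{7} — sig = ⟨4 | 1⟩

Hence PRS(X_Σ) =
    |P|=2: 16 collections, coeffs (), (), (), (1), (1), (1), (1), (1), (1), (1), (1,1), (1,1), (1,1,1), (1,1,1), (1,1,1), (1,1,1,1)
    |P|=3: 3 collections, coeffs (1), (1), (1,1)
    |P|=4: 2 collections, coeffs (), (1)
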